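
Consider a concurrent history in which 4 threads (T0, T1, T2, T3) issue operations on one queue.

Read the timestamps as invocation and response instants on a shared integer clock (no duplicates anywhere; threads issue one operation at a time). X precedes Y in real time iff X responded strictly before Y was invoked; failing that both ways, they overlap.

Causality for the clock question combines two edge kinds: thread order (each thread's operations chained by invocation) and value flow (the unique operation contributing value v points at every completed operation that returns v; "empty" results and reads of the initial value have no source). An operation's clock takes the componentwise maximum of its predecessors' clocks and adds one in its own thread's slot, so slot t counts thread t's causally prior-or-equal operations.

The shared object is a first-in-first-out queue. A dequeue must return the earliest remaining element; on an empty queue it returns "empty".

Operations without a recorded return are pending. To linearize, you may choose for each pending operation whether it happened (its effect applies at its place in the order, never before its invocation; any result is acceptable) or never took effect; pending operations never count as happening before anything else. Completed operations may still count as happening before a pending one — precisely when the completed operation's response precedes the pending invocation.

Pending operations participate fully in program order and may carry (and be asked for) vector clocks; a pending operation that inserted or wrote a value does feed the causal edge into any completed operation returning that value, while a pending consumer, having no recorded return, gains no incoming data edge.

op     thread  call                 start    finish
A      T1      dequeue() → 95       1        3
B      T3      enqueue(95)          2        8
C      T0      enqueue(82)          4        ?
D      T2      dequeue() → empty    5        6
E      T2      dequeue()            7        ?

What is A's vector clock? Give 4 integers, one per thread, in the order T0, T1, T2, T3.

no predecessors for B (invoked 2): T3 increments from zero → (0, 0, 0, 1)
no predecessors for D (invoked 5): T2 increments from zero → (0, 0, 1, 0)
no predecessors for C (invoked 4): T0 increments from zero → (1, 0, 0, 0)
from VC(D)=(0, 0, 1, 0), E (invoked 7) maxes components and bumps T2 → (0, 0, 2, 0)
from VC(B)=(0, 0, 0, 1), A (invoked 1) maxes components and bumps T1 → (0, 1, 0, 1)
target: VC(A) = (0, 1, 0, 1)

(0, 1, 0, 1)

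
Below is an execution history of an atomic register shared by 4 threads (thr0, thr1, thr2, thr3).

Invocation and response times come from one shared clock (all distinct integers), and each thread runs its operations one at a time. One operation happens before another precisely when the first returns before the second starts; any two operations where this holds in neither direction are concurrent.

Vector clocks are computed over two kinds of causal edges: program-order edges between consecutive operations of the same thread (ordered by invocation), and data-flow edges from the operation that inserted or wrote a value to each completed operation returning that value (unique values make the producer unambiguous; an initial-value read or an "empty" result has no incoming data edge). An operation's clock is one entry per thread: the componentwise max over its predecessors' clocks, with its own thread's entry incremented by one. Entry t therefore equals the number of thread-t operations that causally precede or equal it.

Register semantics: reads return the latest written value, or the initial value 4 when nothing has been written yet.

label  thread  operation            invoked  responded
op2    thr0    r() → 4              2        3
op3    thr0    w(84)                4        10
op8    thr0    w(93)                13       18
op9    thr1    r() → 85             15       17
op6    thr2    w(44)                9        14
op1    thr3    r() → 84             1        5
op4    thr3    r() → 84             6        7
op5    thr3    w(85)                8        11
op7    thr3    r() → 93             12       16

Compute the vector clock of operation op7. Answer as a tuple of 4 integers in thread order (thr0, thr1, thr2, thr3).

(3, 0, 0, 4)

invoked at 9, op6 has no predecessors; its own thr2 bump gives (0, 0, 1, 0)
invoked at 2, op2 has no predecessors; its own thr0 bump gives (1, 0, 0, 0)
VC(op3, invoked at 4): max of VC(op2)=(1, 0, 0, 0), then +1 on thread thr0 → (2, 0, 0, 0)
VC(op1, invoked at 1): max of VC(op3)=(2, 0, 0, 0), then +1 on thread thr3 → (2, 0, 0, 1)
VC(op8, invoked at 13): max of VC(op3)=(2, 0, 0, 0), then +1 on thread thr0 → (3, 0, 0, 0)
VC(op4, invoked at 6): max of VC(op1)=(2, 0, 0, 1), VC(op3)=(2, 0, 0, 0), then +1 on thread thr3 → (2, 0, 0, 2)
VC(op5, invoked at 8): max of VC(op4)=(2, 0, 0, 2), then +1 on thread thr3 → (2, 0, 0, 3)
VC(op9, invoked at 15): max of VC(op5)=(2, 0, 0, 3), then +1 on thread thr1 → (2, 1, 0, 3)
VC(op7, invoked at 12): max of VC(op5)=(2, 0, 0, 3), VC(op8)=(3, 0, 0, 0), then +1 on thread thr3 → (3, 0, 0, 4)
target: VC(op7) = (3, 0, 0, 4)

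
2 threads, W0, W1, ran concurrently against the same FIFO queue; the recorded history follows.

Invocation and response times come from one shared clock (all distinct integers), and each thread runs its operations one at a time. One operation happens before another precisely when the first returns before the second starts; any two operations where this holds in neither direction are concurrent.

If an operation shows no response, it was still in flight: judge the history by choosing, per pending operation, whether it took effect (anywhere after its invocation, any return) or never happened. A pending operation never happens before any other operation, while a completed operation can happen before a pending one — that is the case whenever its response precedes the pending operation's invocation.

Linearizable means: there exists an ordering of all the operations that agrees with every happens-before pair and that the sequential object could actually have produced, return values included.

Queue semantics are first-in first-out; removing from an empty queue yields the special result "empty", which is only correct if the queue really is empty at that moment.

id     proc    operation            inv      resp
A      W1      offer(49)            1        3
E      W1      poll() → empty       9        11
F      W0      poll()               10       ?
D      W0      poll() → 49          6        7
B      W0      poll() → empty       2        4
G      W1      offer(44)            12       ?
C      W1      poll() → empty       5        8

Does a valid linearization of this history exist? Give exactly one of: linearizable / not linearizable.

one valid linearization: B, A, D, C, E
1. B poll() → empty, leaving queue <>
2. A offer(49), leaving queue <49>
3. D poll() → 49, leaving queue <>
4. C poll() → empty, leaving queue <>
5. E poll() → empty, leaving queue <>

linearizable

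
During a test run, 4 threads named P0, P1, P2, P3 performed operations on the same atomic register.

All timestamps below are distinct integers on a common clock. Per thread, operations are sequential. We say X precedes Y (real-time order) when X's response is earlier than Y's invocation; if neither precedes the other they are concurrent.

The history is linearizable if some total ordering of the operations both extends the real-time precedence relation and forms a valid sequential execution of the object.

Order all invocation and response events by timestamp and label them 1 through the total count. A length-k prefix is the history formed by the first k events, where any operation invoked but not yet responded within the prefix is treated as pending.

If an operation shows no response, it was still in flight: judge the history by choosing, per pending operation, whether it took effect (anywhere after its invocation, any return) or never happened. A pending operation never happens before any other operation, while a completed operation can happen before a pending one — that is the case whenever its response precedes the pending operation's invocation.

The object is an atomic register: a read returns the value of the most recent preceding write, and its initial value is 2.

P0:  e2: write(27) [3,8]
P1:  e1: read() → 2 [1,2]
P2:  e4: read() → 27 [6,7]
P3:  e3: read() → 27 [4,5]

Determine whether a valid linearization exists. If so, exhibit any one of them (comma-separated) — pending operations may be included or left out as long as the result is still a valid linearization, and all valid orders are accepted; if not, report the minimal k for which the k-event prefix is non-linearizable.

linearizable — witness: e1, e2, e3, e4

step 1: e1 read() → 2 — value 2
step 2: e2 write(27) — value 27
step 3: e3 read() → 27 — value 27
step 4: e4 read() → 27 — value 27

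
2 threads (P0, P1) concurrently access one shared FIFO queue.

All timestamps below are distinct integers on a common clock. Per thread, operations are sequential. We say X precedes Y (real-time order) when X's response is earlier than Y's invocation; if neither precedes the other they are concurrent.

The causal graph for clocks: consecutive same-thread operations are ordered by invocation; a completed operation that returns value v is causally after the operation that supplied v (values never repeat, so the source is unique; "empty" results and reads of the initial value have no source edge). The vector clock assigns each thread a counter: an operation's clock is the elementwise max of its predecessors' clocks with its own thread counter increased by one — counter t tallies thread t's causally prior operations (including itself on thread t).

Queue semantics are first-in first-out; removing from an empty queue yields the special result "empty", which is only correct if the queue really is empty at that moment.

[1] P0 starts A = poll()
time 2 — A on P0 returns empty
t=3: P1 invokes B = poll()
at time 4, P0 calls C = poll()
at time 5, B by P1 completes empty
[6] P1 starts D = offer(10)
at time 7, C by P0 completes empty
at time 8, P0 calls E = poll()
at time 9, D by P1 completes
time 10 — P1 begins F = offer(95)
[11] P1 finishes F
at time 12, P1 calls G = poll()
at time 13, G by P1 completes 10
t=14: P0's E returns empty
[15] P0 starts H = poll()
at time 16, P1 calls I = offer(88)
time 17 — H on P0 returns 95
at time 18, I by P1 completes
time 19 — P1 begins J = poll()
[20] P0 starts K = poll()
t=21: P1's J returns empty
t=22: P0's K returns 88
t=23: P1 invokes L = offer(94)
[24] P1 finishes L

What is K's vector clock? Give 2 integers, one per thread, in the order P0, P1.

(5, 5)

VC(B, invoked at 3): no causal predecessors; +1 on P1 → (0, 1)
VC(A, invoked at 1): no causal predecessors; +1 on P0 → (1, 0)
merge at D (invoked 6): VC(B)=(0, 1), own-thread bump on P1 → (0, 2)
merge at C (invoked 4): VC(A)=(1, 0), own-thread bump on P0 → (2, 0)
merge at F (invoked 10): VC(D)=(0, 2), own-thread bump on P1 → (0, 3)
merge at E (invoked 8): VC(C)=(2, 0), own-thread bump on P0 → (3, 0)
merge at G (invoked 12): VC(D)=(0, 2), VC(F)=(0, 3), own-thread bump on P1 → (0, 4)
merge at I (invoked 16): VC(G)=(0, 4), own-thread bump on P1 → (0, 5)
merge at J (invoked 19): VC(I)=(0, 5), own-thread bump on P1 → (0, 6)
merge at L (invoked 23): VC(J)=(0, 6), own-thread bump on P1 → (0, 7)
merge at H (invoked 15): VC(E)=(3, 0), VC(F)=(0, 3), own-thread bump on P0 → (4, 3)
merge at K (invoked 20): VC(H)=(4, 3), VC(I)=(0, 5), own-thread bump on P0 → (5, 5)
target: VC(K) = (5, 5)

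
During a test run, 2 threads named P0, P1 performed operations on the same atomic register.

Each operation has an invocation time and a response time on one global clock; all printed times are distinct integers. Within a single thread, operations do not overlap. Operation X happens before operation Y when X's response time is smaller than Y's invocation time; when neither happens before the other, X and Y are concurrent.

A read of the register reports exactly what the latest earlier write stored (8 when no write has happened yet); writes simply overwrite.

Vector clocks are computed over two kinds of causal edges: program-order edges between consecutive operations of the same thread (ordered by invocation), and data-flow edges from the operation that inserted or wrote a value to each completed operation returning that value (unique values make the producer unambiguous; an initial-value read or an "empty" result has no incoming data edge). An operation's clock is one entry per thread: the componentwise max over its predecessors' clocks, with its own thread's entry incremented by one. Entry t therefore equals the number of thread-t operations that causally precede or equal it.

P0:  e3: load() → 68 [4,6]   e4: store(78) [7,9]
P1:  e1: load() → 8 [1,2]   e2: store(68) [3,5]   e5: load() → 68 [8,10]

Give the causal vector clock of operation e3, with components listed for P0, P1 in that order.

invoked at 1, e1 has no predecessors; its own P1 bump gives (0, 1)
e2, invoked 3, takes VC(e1)=(0, 1) under max, adds 1 for P1 → (0, 2)
e5, invoked 8, takes VC(e2)=(0, 2) under max, adds 1 for P1 → (0, 3)
e3, invoked 4, takes VC(e2)=(0, 2) under max, adds 1 for P0 → (1, 2)
e4, invoked 7, takes VC(e3)=(1, 2) under max, adds 1 for P0 → (2, 2)
target: VC(e3) = (1, 2)

(1, 2)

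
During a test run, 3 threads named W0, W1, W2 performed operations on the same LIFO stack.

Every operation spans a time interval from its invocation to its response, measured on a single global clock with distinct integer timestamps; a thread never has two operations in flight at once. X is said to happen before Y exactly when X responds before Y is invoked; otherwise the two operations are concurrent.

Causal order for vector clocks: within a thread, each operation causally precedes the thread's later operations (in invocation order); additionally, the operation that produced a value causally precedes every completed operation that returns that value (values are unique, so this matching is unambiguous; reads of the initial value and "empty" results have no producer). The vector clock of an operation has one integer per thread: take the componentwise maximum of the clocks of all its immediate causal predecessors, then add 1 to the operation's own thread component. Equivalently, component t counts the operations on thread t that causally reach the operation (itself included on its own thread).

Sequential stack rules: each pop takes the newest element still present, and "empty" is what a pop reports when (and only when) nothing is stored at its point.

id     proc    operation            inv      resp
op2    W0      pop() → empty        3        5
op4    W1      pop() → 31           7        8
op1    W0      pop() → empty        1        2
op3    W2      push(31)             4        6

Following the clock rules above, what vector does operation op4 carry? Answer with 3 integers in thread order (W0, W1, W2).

op3 (invocation 4): nothing precedes it; W2's component alone gives (0, 0, 1)
op1 (invocation 1): nothing precedes it; W0's component alone gives (1, 0, 0)
VC(op4, invoked at 7): max of VC(op3)=(0, 0, 1), then +1 on thread W1 → (0, 1, 1)
VC(op2, invoked at 3): max of VC(op1)=(1, 0, 0), then +1 on thread W0 → (2, 0, 0)
target: VC(op4) = (0, 1, 1)

(0, 1, 1)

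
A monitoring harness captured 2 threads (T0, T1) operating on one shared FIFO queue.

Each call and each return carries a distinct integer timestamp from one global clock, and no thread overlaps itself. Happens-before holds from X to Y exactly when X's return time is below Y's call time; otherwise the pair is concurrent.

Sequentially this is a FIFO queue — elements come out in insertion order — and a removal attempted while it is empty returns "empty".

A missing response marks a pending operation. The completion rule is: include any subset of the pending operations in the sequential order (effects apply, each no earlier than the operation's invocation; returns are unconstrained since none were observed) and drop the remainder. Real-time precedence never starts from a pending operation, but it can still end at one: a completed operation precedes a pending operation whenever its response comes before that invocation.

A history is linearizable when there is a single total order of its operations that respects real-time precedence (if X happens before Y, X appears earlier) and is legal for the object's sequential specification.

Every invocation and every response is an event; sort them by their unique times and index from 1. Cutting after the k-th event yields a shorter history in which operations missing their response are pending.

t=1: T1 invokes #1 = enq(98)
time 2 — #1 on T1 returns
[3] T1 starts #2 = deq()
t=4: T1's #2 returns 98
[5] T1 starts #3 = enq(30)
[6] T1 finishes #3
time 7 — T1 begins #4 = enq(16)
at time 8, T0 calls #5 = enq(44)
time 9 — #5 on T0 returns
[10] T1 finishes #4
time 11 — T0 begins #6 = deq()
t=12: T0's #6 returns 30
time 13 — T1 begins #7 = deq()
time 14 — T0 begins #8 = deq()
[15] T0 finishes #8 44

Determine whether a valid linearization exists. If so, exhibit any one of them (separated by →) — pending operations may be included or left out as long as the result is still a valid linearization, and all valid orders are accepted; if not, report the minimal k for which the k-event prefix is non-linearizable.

linearizable — witness: #1 → #2 → #3 → #4 → #5 → #6 → #7 → #8

step 1: #1 enq(98) — queue <98>
step 2: #2 deq() → 98 — queue <>
step 3: #3 enq(30) — queue <30>
step 4: #4 enq(16) — queue <30,16>
step 5: #5 enq(44) — queue <30,16,44>
step 6: #6 deq() → 30 — queue <16,44>
step 7: #7 deq() (pending, included) — queue <44>
step 8: #8 deq() → 44 — queue <>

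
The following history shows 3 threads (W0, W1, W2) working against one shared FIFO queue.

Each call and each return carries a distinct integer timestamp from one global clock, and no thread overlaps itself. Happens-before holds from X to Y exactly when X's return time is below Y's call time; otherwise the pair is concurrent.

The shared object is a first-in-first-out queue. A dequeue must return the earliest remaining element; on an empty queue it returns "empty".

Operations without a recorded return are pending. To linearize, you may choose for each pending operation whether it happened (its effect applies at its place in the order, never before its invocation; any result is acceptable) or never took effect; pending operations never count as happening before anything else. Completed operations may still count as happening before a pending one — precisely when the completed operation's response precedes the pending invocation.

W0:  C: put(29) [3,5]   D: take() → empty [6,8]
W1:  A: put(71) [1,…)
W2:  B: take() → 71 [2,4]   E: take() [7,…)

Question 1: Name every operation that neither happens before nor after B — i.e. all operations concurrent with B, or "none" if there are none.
Answer: A, C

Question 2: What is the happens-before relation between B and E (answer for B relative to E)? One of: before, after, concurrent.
Answer: before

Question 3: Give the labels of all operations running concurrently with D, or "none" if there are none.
Answer: A, E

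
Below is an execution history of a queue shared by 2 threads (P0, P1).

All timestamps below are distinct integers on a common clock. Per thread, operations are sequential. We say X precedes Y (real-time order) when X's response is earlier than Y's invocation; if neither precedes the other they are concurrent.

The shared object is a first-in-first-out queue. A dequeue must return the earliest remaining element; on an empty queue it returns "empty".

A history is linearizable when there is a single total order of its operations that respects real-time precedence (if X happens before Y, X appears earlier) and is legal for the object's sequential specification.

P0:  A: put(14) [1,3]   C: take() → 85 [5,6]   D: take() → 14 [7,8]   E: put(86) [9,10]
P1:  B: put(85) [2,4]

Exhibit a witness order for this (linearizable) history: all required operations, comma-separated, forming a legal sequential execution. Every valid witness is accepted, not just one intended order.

step 1: B put(85) — queue <85>
step 2: A put(14) — queue <85,14>
step 3: C take() → 85 — queue <14>
step 4: D take() → 14 — queue <>
step 5: E put(86) — queue <86>

B, A, C, D, E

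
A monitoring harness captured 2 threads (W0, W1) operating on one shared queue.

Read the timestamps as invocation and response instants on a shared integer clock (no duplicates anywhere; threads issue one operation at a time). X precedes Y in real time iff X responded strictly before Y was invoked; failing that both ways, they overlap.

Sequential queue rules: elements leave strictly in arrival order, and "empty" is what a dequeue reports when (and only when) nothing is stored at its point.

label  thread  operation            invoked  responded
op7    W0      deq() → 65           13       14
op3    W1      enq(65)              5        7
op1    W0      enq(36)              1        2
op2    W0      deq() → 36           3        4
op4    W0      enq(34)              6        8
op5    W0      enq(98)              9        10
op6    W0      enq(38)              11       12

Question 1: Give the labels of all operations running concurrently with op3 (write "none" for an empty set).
op3 spans [5,7]; an op avoiding the whole window 5..7 is ordered, any other is concurrent
op1 [1,2]: before
op2 [3,4]: before
op4 [6,8]: concurrent
op5 [9,10]: after
op6 [11,12]: after
op7 [13,14]: after

op4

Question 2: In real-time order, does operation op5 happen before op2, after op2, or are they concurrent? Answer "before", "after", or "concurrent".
op5 spans [9,10], op2 spans [3,4]
resp(op2)=4 < inv(op5)=9

after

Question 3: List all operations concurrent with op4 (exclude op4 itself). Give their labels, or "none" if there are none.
op4 runs from 6 to 8; window-overlapping ops are concurrent
op1 [1,2]: before
op2 [3,4]: before
op3 [5,7]: concurrent
op5 [9,10]: after
op6 [11,12]: after
op7 [13,14]: after

op3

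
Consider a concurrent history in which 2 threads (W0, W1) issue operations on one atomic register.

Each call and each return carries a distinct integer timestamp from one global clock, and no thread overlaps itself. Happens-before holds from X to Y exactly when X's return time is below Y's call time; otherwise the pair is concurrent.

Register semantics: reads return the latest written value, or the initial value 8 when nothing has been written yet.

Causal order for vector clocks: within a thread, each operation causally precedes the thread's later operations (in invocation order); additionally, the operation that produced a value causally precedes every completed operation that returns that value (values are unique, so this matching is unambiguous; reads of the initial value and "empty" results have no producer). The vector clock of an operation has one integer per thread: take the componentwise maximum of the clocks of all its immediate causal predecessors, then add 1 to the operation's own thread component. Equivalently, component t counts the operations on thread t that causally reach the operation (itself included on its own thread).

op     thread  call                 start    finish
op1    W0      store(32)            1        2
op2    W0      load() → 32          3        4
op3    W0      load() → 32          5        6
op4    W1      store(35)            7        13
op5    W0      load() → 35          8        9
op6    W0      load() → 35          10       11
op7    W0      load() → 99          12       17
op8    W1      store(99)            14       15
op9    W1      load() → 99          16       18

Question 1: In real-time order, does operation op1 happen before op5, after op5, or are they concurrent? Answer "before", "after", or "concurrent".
op1 spans [1,2], op5 spans [8,9]
resp(op1)=2 < inv(op5)=8

before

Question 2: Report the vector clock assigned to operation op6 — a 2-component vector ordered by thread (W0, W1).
op4 (invocation 7): nothing precedes it; W1's component alone gives (0, 1)
op1 (invocation 1): nothing precedes it; W0's component alone gives (1, 0)
VC(op8, invoked at 14): max of VC(op4)=(0, 1), then +1 on thread W1 → (0, 2)
VC(op2, invoked at 3): max of VC(op1)=(1, 0), then +1 on thread W0 → (2, 0)
VC(op9, invoked at 16): max of VC(op8)=(0, 2), then +1 on thread W1 → (0, 3)
VC(op3, invoked at 5): max of VC(op1)=(1, 0), VC(op2)=(2, 0), then +1 on thread W0 → (3, 0)
VC(op5, invoked at 8): max of VC(op3)=(3, 0), VC(op4)=(0, 1), then +1 on thread W0 → (4, 1)
VC(op6, invoked at 10): max of VC(op4)=(0, 1), VC(op5)=(4, 1), then +1 on thread W0 → (5, 1)
VC(op7, invoked at 12): max of VC(op6)=(5, 1), VC(op8)=(0, 2), then +1 on thread W0 → (6, 2)
target: VC(op6) = (5, 1)

(5, 1)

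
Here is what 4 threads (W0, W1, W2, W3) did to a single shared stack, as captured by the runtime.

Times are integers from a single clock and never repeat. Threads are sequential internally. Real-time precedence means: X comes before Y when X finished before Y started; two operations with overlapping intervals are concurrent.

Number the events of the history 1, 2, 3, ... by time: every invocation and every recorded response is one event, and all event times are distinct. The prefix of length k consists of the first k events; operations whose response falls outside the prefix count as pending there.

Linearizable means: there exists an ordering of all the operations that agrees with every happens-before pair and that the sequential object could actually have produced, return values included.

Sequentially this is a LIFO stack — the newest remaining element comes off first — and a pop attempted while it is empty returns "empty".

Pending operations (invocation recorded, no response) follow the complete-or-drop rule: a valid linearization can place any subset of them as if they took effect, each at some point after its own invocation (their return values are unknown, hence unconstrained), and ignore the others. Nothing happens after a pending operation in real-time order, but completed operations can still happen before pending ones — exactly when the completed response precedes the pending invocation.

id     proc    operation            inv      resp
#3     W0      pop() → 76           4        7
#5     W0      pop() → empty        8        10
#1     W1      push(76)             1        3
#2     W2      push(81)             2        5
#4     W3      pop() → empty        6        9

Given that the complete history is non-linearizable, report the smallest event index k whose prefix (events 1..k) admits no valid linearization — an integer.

a valid linearization of events 1..9 exists, for instance #1, #3, #2, #5, #4:
step 1: #1 push(76) — stack <76>
step 2: #3 pop() → 76 — stack <>
step 3: #2 push(81) — stack <81>
step 4: #5 pop() (pending, included) — stack <>
step 5: #4 pop() → empty — stack <>
event 10 — #5's response, time 10 — after it, nothing linearizes
one such order, #1, #2, #3, #4, #5, breaks at step 3 where #3 pop() → 76 is illegal
one such order, #1, #2, #3, #5, #4, breaks at step 3 where #3 pop() → 76 is illegal

10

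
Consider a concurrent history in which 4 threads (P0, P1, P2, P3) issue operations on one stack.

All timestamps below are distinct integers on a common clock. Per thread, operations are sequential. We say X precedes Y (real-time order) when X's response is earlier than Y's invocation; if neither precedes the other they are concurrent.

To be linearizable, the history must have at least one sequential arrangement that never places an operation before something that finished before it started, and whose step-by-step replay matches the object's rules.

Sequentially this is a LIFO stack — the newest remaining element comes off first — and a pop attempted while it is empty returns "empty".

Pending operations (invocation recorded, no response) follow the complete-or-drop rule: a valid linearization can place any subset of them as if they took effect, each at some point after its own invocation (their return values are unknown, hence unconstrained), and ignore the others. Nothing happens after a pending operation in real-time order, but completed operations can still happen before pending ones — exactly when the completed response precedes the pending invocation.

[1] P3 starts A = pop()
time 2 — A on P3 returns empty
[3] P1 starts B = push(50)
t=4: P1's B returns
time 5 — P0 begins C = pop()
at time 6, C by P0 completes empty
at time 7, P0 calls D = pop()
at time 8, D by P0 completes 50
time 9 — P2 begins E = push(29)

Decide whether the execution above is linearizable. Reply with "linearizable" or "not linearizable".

events 1..5 are fine; event 6 — the response of C at time 6 — makes the prefix non-linearizable
exactly one order of the 3 completed ops respects real time; the stack replay fails
for example A, B, C fails at step 3: C pop() → empty is not legal there

not linearizable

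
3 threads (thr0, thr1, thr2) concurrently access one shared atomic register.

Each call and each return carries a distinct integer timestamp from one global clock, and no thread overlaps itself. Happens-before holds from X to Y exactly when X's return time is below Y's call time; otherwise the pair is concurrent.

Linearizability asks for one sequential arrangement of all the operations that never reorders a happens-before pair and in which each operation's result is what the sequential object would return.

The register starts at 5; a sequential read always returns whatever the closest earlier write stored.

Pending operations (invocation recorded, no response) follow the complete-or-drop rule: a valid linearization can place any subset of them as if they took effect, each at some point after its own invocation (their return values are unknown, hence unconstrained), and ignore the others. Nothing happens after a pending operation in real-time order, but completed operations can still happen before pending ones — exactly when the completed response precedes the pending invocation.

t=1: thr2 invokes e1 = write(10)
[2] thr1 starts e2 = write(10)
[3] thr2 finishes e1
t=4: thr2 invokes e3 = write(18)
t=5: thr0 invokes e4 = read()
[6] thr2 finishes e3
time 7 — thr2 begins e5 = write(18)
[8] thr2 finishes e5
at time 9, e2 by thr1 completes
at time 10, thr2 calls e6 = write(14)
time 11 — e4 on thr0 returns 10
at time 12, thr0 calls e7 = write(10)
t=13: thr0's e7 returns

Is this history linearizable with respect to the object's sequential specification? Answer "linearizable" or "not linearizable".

witness order: e1, e2, e4, e3, e5, e6, e7
after step 1 (e1 write(10)): value 10
after step 2 (e2 write(10)): value 10
after step 3 (e4 read() → 10): value 10
after step 4 (e3 write(18)): value 18
after step 5 (e5 write(18)): value 18
after step 6 (e6 write(14) (pending, included)): value 14
after step 7 (e7 write(10)): value 10

linearizable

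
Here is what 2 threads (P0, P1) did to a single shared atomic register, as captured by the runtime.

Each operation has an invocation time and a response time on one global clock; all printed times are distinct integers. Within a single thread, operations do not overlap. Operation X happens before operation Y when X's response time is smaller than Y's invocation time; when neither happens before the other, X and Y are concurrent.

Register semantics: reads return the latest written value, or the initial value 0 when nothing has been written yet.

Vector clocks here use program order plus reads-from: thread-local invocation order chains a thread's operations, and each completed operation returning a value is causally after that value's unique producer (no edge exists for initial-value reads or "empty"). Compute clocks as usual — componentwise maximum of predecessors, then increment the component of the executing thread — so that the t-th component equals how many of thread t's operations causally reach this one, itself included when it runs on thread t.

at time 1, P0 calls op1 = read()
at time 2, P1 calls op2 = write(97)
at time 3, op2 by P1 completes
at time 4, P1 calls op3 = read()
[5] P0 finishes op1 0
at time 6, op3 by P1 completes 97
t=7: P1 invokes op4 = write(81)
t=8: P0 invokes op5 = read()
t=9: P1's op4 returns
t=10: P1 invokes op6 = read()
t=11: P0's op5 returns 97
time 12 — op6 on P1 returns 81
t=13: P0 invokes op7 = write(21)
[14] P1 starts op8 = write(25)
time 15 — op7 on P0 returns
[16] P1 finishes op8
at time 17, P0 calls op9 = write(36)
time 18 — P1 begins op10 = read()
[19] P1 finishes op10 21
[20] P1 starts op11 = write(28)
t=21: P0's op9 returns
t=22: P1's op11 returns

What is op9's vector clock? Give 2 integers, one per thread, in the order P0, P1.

op2, invoked 2, has no incoming edges; only P1's bump applies → (0, 1)
op1, invoked 1, has no incoming edges; only P0's bump applies → (1, 0)
from VC(op2)=(0, 1), op3 (invoked 4) maxes components and bumps P1 → (0, 2)
from VC(op3)=(0, 2), op4 (invoked 7) maxes components and bumps P1 → (0, 3)
from VC(op1)=(1, 0), VC(op2)=(0, 1), op5 (invoked 8) maxes components and bumps P0 → (2, 1)
from VC(op4)=(0, 3), op6 (invoked 10) maxes components and bumps P1 → (0, 4)
from VC(op5)=(2, 1), op7 (invoked 13) maxes components and bumps P0 → (3, 1)
from VC(op6)=(0, 4), op8 (invoked 14) maxes components and bumps P1 → (0, 5)
from VC(op7)=(3, 1), op9 (invoked 17) maxes components and bumps P0 → (4, 1)
from VC(op7)=(3, 1), VC(op8)=(0, 5), op10 (invoked 18) maxes components and bumps P1 → (3, 6)
from VC(op10)=(3, 6), op11 (invoked 20) maxes components and bumps P1 → (3, 7)
target: VC(op9) = (4, 1)

(4, 1)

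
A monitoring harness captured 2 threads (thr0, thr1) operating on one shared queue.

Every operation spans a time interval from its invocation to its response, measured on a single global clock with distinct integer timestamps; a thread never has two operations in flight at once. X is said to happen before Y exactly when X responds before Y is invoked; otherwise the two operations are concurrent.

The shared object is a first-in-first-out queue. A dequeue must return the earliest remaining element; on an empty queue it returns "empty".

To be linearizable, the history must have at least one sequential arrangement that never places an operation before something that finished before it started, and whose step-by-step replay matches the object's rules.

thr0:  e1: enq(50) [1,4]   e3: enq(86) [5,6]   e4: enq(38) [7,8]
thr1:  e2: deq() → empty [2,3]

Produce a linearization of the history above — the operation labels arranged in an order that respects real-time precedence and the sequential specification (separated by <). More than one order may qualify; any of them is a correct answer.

e2 < e1 < e3 < e4

1. e2 deq() → empty, leaving queue <>
2. e1 enq(50), leaving queue <50>
3. e3 enq(86), leaving queue <50,86>
4. e4 enq(38), leaving queue <50,86,38>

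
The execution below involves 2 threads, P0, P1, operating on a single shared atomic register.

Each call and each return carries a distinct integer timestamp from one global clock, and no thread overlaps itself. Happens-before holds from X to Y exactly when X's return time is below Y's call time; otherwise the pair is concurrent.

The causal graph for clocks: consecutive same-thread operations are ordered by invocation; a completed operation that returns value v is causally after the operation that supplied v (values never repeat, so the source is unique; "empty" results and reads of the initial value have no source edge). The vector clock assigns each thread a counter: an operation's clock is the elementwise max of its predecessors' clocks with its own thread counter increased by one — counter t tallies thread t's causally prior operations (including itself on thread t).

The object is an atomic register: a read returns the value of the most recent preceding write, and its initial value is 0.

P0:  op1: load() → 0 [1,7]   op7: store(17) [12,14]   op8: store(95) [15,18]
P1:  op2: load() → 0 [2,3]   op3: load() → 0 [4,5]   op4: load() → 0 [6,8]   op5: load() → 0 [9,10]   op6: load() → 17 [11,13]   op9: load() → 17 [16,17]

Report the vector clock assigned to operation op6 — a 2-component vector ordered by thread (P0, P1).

op2 (invocation 2): nothing precedes it; P1's component alone gives (0, 1)
op1 (invocation 1): nothing precedes it; P0's component alone gives (1, 0)
from VC(op2)=(0, 1), op3 (invoked 4) maxes components and bumps P1 → (0, 2)
from VC(op1)=(1, 0), op7 (invoked 12) maxes components and bumps P0 → (2, 0)
from VC(op3)=(0, 2), op4 (invoked 6) maxes components and bumps P1 → (0, 3)
from VC(op7)=(2, 0), op8 (invoked 15) maxes components and bumps P0 → (3, 0)
from VC(op4)=(0, 3), op5 (invoked 9) maxes components and bumps P1 → (0, 4)
from VC(op5)=(0, 4), VC(op7)=(2, 0), op6 (invoked 11) maxes components and bumps P1 → (2, 5)
from VC(op6)=(2, 5), VC(op7)=(2, 0), op9 (invoked 16) maxes components and bumps P1 → (2, 6)
target: VC(op6) = (2, 5)

(2, 5)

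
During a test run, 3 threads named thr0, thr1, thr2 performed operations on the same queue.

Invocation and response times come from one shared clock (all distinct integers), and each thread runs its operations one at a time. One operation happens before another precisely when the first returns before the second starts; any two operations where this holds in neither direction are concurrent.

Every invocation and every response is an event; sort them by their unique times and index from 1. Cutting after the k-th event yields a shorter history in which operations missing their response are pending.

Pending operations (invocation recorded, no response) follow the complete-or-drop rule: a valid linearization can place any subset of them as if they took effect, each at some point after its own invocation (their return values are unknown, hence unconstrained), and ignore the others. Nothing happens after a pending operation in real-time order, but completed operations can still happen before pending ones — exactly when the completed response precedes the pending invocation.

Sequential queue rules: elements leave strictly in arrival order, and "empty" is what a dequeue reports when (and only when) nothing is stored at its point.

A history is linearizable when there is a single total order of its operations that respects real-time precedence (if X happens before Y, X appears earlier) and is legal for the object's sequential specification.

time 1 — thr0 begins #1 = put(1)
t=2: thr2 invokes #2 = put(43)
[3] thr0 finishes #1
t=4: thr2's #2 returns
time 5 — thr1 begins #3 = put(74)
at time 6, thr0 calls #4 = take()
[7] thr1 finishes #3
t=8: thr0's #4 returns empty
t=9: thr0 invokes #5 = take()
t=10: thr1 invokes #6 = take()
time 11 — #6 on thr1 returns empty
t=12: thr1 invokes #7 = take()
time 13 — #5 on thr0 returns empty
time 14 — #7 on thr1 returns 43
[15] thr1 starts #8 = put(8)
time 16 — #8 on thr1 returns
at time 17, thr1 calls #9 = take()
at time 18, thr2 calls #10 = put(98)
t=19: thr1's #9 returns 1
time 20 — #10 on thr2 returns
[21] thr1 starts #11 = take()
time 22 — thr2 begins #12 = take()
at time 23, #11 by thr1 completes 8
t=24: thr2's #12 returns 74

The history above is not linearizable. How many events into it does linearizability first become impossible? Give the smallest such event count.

events 1..7 are linearizable; a witness order is #1, #2, #3:
step 1: #1 put(1) — queue <1>
step 2: #2 put(43) — queue <1,43>
step 3: #3 put(74) — queue <1,43,74>
at event 8 (#4's time-8 response) nothing linearizes any more
for example #1, #2, #3, #4 fails at step 4: #4 take() → empty is not legal there
for example #1, #2, #4, #3 fails at step 3: #4 take() → empty is not legal there

8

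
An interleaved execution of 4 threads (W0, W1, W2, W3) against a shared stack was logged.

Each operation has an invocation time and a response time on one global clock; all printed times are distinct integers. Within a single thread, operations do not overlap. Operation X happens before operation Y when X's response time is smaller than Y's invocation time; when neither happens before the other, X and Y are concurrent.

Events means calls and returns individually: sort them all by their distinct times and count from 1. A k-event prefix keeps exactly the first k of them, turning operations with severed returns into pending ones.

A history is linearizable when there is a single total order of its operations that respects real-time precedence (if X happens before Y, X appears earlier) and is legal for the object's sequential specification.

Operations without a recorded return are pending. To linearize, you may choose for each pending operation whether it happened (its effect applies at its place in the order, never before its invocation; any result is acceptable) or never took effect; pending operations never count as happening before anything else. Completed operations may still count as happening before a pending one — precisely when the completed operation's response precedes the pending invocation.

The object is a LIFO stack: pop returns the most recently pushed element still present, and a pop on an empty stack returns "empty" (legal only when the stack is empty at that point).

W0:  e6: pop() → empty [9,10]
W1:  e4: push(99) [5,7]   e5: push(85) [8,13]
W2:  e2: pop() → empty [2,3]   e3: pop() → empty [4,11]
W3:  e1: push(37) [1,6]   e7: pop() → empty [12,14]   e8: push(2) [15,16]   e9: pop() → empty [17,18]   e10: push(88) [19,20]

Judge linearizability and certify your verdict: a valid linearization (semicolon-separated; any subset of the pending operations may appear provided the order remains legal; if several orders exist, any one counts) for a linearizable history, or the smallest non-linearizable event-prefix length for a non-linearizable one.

cut after 9 events: linearizable; cut after 10 events (e6 responds, time 10): not linearizable
no legal order exists: 3 real-time-consistent candidates over 4 completed stack operations, all rejected
no escape via the 2 pending operations (e3, e5): every completion choice fails
e.g. e1, e2, e4, e6 (pending dropped): illegal at step 2, since e2 pop() → empty cannot apply there
e.g. e2, e1, e4, e6 (pending dropped): illegal at step 4, since e6 pop() → empty cannot apply there

not linearizable — minimal violating prefix: 10 events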